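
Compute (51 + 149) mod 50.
Reduce the summands first: 51 ≡ 1, 149 ≡ 49 (mod 50), so 51 + 149 ≡ 1 + 49 (mod 50). 1 + 49 = 50; 50 = 1·50 + 0, so (51 + 149) mod 50 = 0.

Final answer: 0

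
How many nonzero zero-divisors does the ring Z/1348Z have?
In Z/1348Z each nonzero element is either a unit (gcd with 1348 is 1) or a zero-divisor (gcd > 1). The number of units is φ(1348): factorise 1348 = 2^2 · 337, so φ(1348) = (2^2 − 2^1) · (337 − 1) = 2 · 336 = 672. The nonzero elements number 1348 − 1 = 1347. Hence the nonzero zero-divisors number 1347 − 672 = 675.

Final answer: Z/1348Z has 675 nonzero zero-divisors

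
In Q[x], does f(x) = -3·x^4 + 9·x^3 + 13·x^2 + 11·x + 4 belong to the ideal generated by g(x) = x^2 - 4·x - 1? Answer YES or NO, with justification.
In Q[x] the ideal (g) consists of all multiples of g, so f ∈ (g) iff g | f, i.e. iff the remainder of f on division by g is 0. Divide f by g (g is monic, so eliminate the leading term of the running remainder at each step):
  leading term -3·x^4: subtract (-3·x^2)·g(x) = -3·x^4 + 12·x^3 + 3·x^2, leaving -3·x^3 + 10·x^2 + 11·x + 4
  leading term -3·x^3: subtract (-3·x)·g(x) = -3·x^3 + 12·x^2 + 3·x, leaving -2·x^2 + 8·x + 4
  leading term -2·x^2: subtract (-2)·g(x) = -2·x^2 + 8·x + 2, leaving 2
The remainder r(x) = 2 ≠ 0 (and deg r < deg g), so g ∤ f, i.e. f ∉ (g).

Final answer: NO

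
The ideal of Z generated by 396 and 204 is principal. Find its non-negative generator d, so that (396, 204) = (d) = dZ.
In the PID Z, (a, b) is generated by gcd(a, b). Compute gcd(396, 204) with the extended Euclidean algorithm, tracking rows (r, s, t) with s·396 + t·204 = r:
  row A: (396, 1, 0)   [1·396 + 0·204 = 396]
  row B: (204, 0, 1)   [0·396 + 1·204 = 204]
  396 = 1·204 + 192   → row C = row A − 1·row B = (192, 1, −1)   [check: 1·396 − 1·204 = 192]
  204 = 1·192 + 12   → row D = row B − 1·row C = (12, −1, 2)   [check: −1·396 + 2·204 = 12]
  192 = 16·12 + 0   → remainder 0, stop. gcd = 12 (last nonzero row D).
So gcd(396, 204) = 12, with Bézout identity −1·396 + 2·204 = 12. Containment (⊇): the Bézout identity exhibits 12 as an element of (396, 204), giving (12) ⊆ (396, 204). Containment (⊆): since 12 | 396 and 12 | 204 (396 = 12·33, 204 = 12·17), every Z-linear combination of 396 and 204 is divisible by 12, so (396, 204) ⊆ (12). Therefore (396, 204) = (12), d = 12.

Final answer: (396, 204) = (12); d = 12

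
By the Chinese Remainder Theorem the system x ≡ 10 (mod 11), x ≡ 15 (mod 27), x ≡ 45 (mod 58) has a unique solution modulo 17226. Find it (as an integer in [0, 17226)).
x ≡ 9789 (mod 17226); the representative in [0, 17226) is 9789

The moduli 11, 27, 58 are pairwise coprime, so by the CRT there is a unique solution mod 11·27·58 = 17226.
Solve by successive substitution. Start with x ≡ 10 (mod 11).
  Combine with x ≡ 15 (mod 27): write x = 10 + 11·t and require 10 + 11·t ≡ 15 (mod 27), i.e. 11·t ≡ 15 − 10 ≡ 5 (mod 27). Since 11^(−1) ≡ 5 (mod 27), t ≡ 5·5 ≡ 25 (mod 27). So x ≡ 10 + 11·25 = 285 (mod 297).
  Combine with x ≡ 45 (mod 58): write x = 285 + 297·t and require 285 + 297·t ≡ 45 (mod 58), i.e. 297·t ≡ 45 − 285 ≡ 50 (mod 58). Since 297^(−1) ≡ 25 (mod 58) (297 ≡ 7 (mod 58)), t ≡ 25·50 ≡ 32 (mod 58). So x ≡ 285 + 297·32 = 9789 (mod 17226).
Unique solution in [0, 17226): x = 9789.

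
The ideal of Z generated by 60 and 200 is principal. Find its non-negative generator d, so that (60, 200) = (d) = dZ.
In the PID Z, (a, b) is generated by gcd(a, b). Compute gcd(200, 60) with the extended Euclidean algorithm, tracking rows (r, s, t) with s·200 + t·60 = r:
  row A: (200, 1, 0)   [1·200 + 0·60 = 200]
  row B: (60, 0, 1)   [0·200 + 1·60 = 60]
  200 = 3·60 + 20   → row C = row A − 3·row B = (20, 1, −3)   [check: 1·200 − 3·60 = 20]
  60 = 3·20 + 0   → remainder 0, stop. gcd = 20 (last nonzero row C).
So gcd(60, 200) = 20, with Bézout identity 1·200 − 3·60 = 20. Containment (⊇): the Bézout identity exhibits 20 as an element of (60, 200), giving (20) ⊆ (60, 200). Containment (⊆): since 20 | 60 and 20 | 200 (60 = 20·3, 200 = 20·10), every Z-linear combination of 60 and 200 is divisible by 20, so (60, 200) ⊆ (20). Therefore (60, 200) = (20), d = 20.

Final answer: (60, 200) = (20); d = 20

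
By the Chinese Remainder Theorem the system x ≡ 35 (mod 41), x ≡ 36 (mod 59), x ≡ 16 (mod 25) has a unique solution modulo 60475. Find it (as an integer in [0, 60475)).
x ≡ 49891 (mod 60475); the representative in [0, 60475) is 49891

The moduli 41, 59, 25 are pairwise coprime, so by the CRT there is a unique solution mod 41·59·25 = 60475.
Solve by successive substitution. Start with x ≡ 35 (mod 41).
  Combine with x ≡ 36 (mod 59): write x = 35 + 41·t and require 35 + 41·t ≡ 36 (mod 59), i.e. 41·t ≡ 36 − 35 ≡ 1 (mod 59). Since 41^(−1) ≡ 36 (mod 59), t ≡ 36·1 ≡ 36 (mod 59). So x ≡ 35 + 41·36 = 1511 (mod 2419).
  Combine with x ≡ 16 (mod 25): write x = 1511 + 2419·t and require 1511 + 2419·t ≡ 16 (mod 25), i.e. 2419·t ≡ 16 − 1511 ≡ 5 (mod 25). Since 2419^(−1) ≡ 4 (mod 25) (2419 ≡ 19 (mod 25)), t ≡ 4·5 ≡ 20 (mod 25). So x ≡ 1511 + 2419·20 = 49891 (mod 60475).
Unique solution in [0, 60475): x = 49891.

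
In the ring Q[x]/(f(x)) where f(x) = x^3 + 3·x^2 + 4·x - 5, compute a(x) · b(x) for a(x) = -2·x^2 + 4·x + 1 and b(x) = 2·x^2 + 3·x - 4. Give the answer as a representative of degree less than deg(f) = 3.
a · b ≡ -4·x^2 - 89·x + 66 (mod f(x))

First multiply in Q[x] without reducing: a · b = -4·x^4 + 2·x^3 + 22·x^2 - 13·x - 4. Now divide by f(x) = x^3 + 3·x^2 + 4·x - 5, eliminating the leading term at each step:
  leading term -4·x^4: subtract (-4·x)·f(x) = -4·x^4 - 12·x^3 - 16·x^2 + 20·x, leaving 14·x^3 + 38·x^2 - 33·x - 4
  leading term 14·x^3: subtract (14)·f(x) = 14·x^3 + 42·x^2 + 56·x - 70, leaving -4·x^2 - 89·x + 66
The degree is now < 3, so this is the remainder. Hence a · b ≡ -4·x^2 - 89·x + 66 in Q[x]/(f).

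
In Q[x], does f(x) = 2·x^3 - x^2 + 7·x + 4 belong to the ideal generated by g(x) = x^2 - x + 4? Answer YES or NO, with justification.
YES

In Q[x] the ideal (g) consists of all multiples of g, so f ∈ (g) iff g | f, i.e. iff the remainder of f on division by g is 0. Divide f by g (g is monic, so eliminate the leading term of the running remainder at each step):
  leading term 2·x^3: subtract (2·x)·g(x) = 2·x^3 - 2·x^2 + 8·x, leaving x^2 - x + 4
  leading term x^2: subtract (1)·g(x) = x^2 - x + 4, leaving 0
The remainder is 0, so f(x) = g(x) · h(x) with h(x) = 2·x + 1. Hence g | f, i.e. f ∈ (g).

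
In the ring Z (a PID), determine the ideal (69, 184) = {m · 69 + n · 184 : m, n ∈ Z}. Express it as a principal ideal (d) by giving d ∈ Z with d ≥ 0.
(69, 184) = (23); d = 23

In the PID Z, (a, b) is generated by gcd(a, b). Compute gcd(184, 69) with the extended Euclidean algorithm, tracking rows (r, s, t) with s·184 + t·69 = r:
  row A: (184, 1, 0)   [1·184 + 0·69 = 184]
  row B: (69, 0, 1)   [0·184 + 1·69 = 69]
  184 = 2·69 + 46   → row C = row A − 2·row B = (46, 1, −2)   [check: 1·184 − 2·69 = 46]
  69 = 1·46 + 23   → row D = row B − 1·row C = (23, −1, 3)   [check: −1·184 + 3·69 = 23]
  46 = 2·23 + 0   → remainder 0, stop. gcd = 23 (last nonzero row D).
So gcd(69, 184) = 23, with Bézout identity −1·184 + 3·69 = 23. Containment (⊇): the Bézout identity exhibits 23 as an element of (69, 184), giving (23) ⊆ (69, 184). Containment (⊆): since 23 | 69 and 23 | 184 (69 = 23·3, 184 = 23·8), every Z-linear combination of 69 and 184 is divisible by 23, so (69, 184) ⊆ (23). Therefore (69, 184) = (23), d = 23.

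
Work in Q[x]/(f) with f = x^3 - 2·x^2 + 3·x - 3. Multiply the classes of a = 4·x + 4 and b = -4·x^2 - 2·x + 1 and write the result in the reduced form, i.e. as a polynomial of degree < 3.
a · b ≡ -56·x^2 + 44·x - 44 (mod f(x))

First multiply in Q[x] without reducing: a · b = -16·x^3 - 24·x^2 - 4·x + 4. Now divide by f(x) = x^3 - 2·x^2 + 3·x - 3, eliminating the leading term at each step:
  leading term -16·x^3: subtract (-16)·f(x) = -16·x^3 + 32·x^2 - 48·x + 48, leaving -56·x^2 + 44·x - 44
The degree is now < 3, so this is the remainder. Hence a · b ≡ -56·x^2 + 44·x - 44 in Q[x]/(f).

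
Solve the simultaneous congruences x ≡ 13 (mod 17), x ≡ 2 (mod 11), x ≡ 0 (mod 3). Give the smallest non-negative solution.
The moduli 17, 11, 3 are pairwise coprime, so by the CRT there is a unique solution mod 17·11·3 = 561.
Solve by successive substitution. Start with x ≡ 13 (mod 17).
  Combine with x ≡ 2 (mod 11): write x = 13 + 17·t and require 13 + 17·t ≡ 2 (mod 11), i.e. 17·t ≡ 2 − 13 ≡ 0 (mod 11). Since 17^(−1) ≡ 2 (mod 11) (17 ≡ 6 (mod 11)), t ≡ 2·0 ≡ 0 (mod 11). So x ≡ 13 + 17·0 = 13 (mod 187).
  Combine with x ≡ 0 (mod 3): write x = 13 + 187·t and require 13 + 187·t ≡ 0 (mod 3), i.e. 187·t ≡ 0 − 13 ≡ 2 (mod 3). Since 187^(−1) ≡ 1 (mod 3) (187 ≡ 1 (mod 3)), t ≡ 1·2 ≡ 2 (mod 3). So x ≡ 13 + 187·2 = 387 (mod 561).
Unique solution in [0, 561): x = 387.

Final answer: x ≡ 387 (mod 561); the representative in [0, 561) is 387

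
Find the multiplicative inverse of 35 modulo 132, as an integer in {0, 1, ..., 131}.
35^(−1) ≡ 83 (mod 132)

Apply the extended Euclidean algorithm to (132, 35), tracking rows (r, s, t) with s·132 + t·35 = r. Each division r_prev = q·r_cur + r_new produces the new row as (previous row) − q·(current row):
  row A: (132, 1, 0)   [1·132 + 0·35 = 132]
  row B: (35, 0, 1)   [0·132 + 1·35 = 35]
  132 = 3·35 + 27   → row C = row A − 3·row B = (27, 1, −3)   [check: 1·132 − 3·35 = 27]
  35 = 1·27 + 8   → row D = row B − 1·row C = (8, −1, 4)   [check: −1·132 + 4·35 = 8]
  27 = 3·8 + 3   → row E = row C − 3·row D = (3, 4, −15)   [check: 4·132 − 15·35 = 3]
  8 = 2·3 + 2   → row F = row D − 2·row E = (2, −9, 34)   [check: −9·132 + 34·35 = 2]
  3 = 1·2 + 1   → row G = row E − 1·row F = (1, 13, −49)   [check: 13·132 − 49·35 = 1]
  2 = 2·1 + 0   → remainder 0, stop. gcd = 1 (last nonzero row G).
The gcd is 1, so 35 is invertible mod 132. The last nonzero row gives 13·132 − 49·35 = 1, so t = −49. So 35^(−1) ≡ −49 ≡ 83 (mod 132). Verify: 35 · 83 = 2905 ≡ 1 (mod 132). ✓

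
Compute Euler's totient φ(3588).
φ(3588) = 1056

φ is multiplicative, with φ(p^e) = p^e − p^(e−1). Factorise 3588 = 2^2 · 3 · 13 · 23. Then
  φ(3588) = (2^2 − 2^1) · (3 − 1) · (13 − 1) · (23 − 1) = 2 · 2 · 12 · 22 = 1056.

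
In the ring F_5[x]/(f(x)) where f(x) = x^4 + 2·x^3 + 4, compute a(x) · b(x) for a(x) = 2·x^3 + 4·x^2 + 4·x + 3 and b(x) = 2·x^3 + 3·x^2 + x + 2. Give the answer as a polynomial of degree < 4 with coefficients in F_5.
a · b ≡ x^3 + 2·x + 1 (mod f(x))

Multiply as integer polynomials: a · b = 4·x^6 + 14·x^5 + 22·x^4 + 26·x^3 + 21·x^2 + 11·x + 6. Reducing coefficients mod 5: a · b ≡ 4·x^6 + 4·x^5 + 2·x^4 + x^3 + x^2 + x + 1. Now divide by f(x) = x^4 + 2·x^3 + 4 in F_5[x], eliminating the leading term at each step:
  leading term 4·x^6: subtract (4·x^2)·f(x) = 4·x^6 + 3·x^5 + x^2, leaving x^5 + 2·x^4 + x^3 + x + 1 (coefficients mod 5)
  leading term x^5: subtract (x)·f(x) = x^5 + 2·x^4 + 4·x, leaving x^3 + 2·x + 1 (coefficients mod 5)
The degree is now < 4, so this is the remainder. Hence a · b ≡ x^3 + 2·x + 1 in F_5[x]/(f).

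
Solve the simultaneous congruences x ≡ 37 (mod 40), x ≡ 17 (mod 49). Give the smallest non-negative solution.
x ≡ 997 (mod 1960); the representative in [0, 1960) is 997

The moduli 40, 49 are pairwise coprime, so by the CRT there is a unique solution mod 40·49 = 1960.
Solve by successive substitution. Start with x ≡ 37 (mod 40).
  Combine with x ≡ 17 (mod 49): write x = 37 + 40·t and require 37 + 40·t ≡ 17 (mod 49), i.e. 40·t ≡ 17 − 37 ≡ 29 (mod 49). Since 40^(−1) ≡ 38 (mod 49), t ≡ 38·29 ≡ 24 (mod 49). So x ≡ 37 + 40·24 = 997 (mod 1960).
Unique solution in [0, 1960): x = 997.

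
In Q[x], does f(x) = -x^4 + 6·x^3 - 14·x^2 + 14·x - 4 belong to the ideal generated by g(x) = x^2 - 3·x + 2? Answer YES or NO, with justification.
NO

In Q[x] the ideal (g) consists of all multiples of g, so f ∈ (g) iff g | f, i.e. iff the remainder of f on division by g is 0. Divide f by g (g is monic, so eliminate the leading term of the running remainder at each step):
  leading term -x^4: subtract (-x^2)·g(x) = -x^4 + 3·x^3 - 2·x^2, leaving 3·x^3 - 12·x^2 + 14·x - 4
  leading term 3·x^3: subtract (3·x)·g(x) = 3·x^3 - 9·x^2 + 6·x, leaving -3·x^2 + 8·x - 4
  leading term -3·x^2: subtract (-3)·g(x) = -3·x^2 + 9·x - 6, leaving 2 - x
The remainder r(x) = 2 - x ≠ 0 (and deg r < deg g), so g ∤ f, i.e. f ∉ (g).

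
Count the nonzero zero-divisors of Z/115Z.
In Z/115Z each nonzero element is either a unit (gcd with 115 is 1) or a zero-divisor (gcd > 1). The number of units is φ(115): factorise 115 = 5 · 23, so φ(115) = (5 − 1) · (23 − 1) = 4 · 22 = 88. The nonzero elements number 115 − 1 = 114. Hence the nonzero zero-divisors number 114 − 88 = 26.

Final answer: Z/115Z has 26 nonzero zero-divisors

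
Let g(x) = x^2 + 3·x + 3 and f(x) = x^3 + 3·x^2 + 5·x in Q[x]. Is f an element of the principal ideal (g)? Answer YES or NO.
In Q[x] the ideal (g) consists of all multiples of g, so f ∈ (g) iff g | f, i.e. iff the remainder of f on division by g is 0. Divide f by g (g is monic, so eliminate the leading term of the running remainder at each step):
  leading term x^3: subtract (x)·g(x) = x^3 + 3·x^2 + 3·x, leaving 2·x
The remainder r(x) = 2·x ≠ 0 (and deg r < deg g), so g ∤ f, i.e. f ∉ (g).

Final answer: NO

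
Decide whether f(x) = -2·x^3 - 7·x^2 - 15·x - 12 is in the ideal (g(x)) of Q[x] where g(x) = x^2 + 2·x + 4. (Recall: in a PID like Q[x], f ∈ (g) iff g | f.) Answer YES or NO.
In Q[x] the ideal (g) consists of all multiples of g, so f ∈ (g) iff g | f, i.e. iff the remainder of f on division by g is 0. Divide f by g (g is monic, so eliminate the leading term of the running remainder at each step):
  leading term -2·x^3: subtract (-2·x)·g(x) = -2·x^3 - 4·x^2 - 8·x, leaving -3·x^2 - 7·x - 12
  leading term -3·x^2: subtract (-3)·g(x) = -3·x^2 - 6·x - 12, leaving -x
The remainder r(x) = -x ≠ 0 (and deg r < deg g), so g ∤ f, i.e. f ∉ (g).

Final answer: NO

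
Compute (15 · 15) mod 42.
15

Both factors are already reduced mod 42. 15 · 15 = 225. Dividing by 42: 225 = 5·42 + 15. So (15 · 15) mod 42 = 15.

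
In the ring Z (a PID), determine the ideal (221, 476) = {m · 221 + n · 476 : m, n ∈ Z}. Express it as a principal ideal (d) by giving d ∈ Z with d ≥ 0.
In the PID Z, (a, b) is generated by gcd(a, b). Compute gcd(476, 221) with the extended Euclidean algorithm, tracking rows (r, s, t) with s·476 + t·221 = r:
  row A: (476, 1, 0)   [1·476 + 0·221 = 476]
  row B: (221, 0, 1)   [0·476 + 1·221 = 221]
  476 = 2·221 + 34   → row C = row A − 2·row B = (34, 1, −2)   [check: 1·476 − 2·221 = 34]
  221 = 6·34 + 17   → row D = row B − 6·row C = (17, −6, 13)   [check: −6·476 + 13·221 = 17]
  34 = 2·17 + 0   → remainder 0, stop. gcd = 17 (last nonzero row D).
So gcd(221, 476) = 17, with Bézout identity −6·476 + 13·221 = 17. Containment (⊇): the Bézout identity exhibits 17 as an element of (221, 476), giving (17) ⊆ (221, 476). Containment (⊆): since 17 | 221 and 17 | 476 (221 = 17·13, 476 = 17·28), every Z-linear combination of 221 and 476 is divisible by 17, so (221, 476) ⊆ (17). Therefore (221, 476) = (17), d = 17.

Final answer: (221, 476) = (17); d = 17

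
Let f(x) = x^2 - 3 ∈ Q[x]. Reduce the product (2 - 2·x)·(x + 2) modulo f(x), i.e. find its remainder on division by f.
a · b ≡ -2·x - 2 (mod f(x))

First multiply in Q[x] without reducing: a · b = -2·x^2 - 2·x + 4. Now divide by f(x) = x^2 - 3, eliminating the leading term at each step:
  leading term -2·x^2: subtract (-2)·f(x) = 6 - 2·x^2, leaving -2·x - 2
The degree is now < 2, so this is the remainder. Hence a · b ≡ -2·x - 2 in Q[x]/(f).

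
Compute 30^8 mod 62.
32

Use repeated squaring. Binary(8) = 1000. Walk through the bits of the exponent 8 left-to-right: at each bit after the leading one, square the running value, then multiply by 30 if the bit is 1 (always reducing mod 62):
  bit 1 = 1 (leading): start with 30.
  bit 2 = 0: square 30^2 = 900 ≡ 32 (mod 62).
  bit 3 = 0: square 32^2 = 1024 ≡ 32 (mod 62).
  bit 4 = 0: square 32^2 = 1024 ≡ 32 (mod 62).
Final value: 30^8 ≡ 32 (mod 62).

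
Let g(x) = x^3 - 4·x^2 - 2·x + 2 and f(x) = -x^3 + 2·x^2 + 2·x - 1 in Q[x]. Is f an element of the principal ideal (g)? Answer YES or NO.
In Q[x] the ideal (g) consists of all multiples of g, so f ∈ (g) iff g | f, i.e. iff the remainder of f on division by g is 0. Divide f by g (g is monic, so eliminate the leading term of the running remainder at each step):
  leading term -x^3: subtract (-1)·g(x) = -x^3 + 4·x^2 + 2·x - 2, leaving 1 - 2·x^2
The remainder r(x) = 1 - 2·x^2 ≠ 0 (and deg r < deg g), so g ∤ f, i.e. f ∉ (g).

Final answer: NO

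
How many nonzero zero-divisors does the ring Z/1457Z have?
Z/1457Z has 76 nonzero zero-divisors

In Z/1457Z each nonzero element is either a unit (gcd with 1457 is 1) or a zero-divisor (gcd > 1). The number of units is φ(1457): factorise 1457 = 31 · 47, so φ(1457) = (31 − 1) · (47 − 1) = 30 · 46 = 1380. The nonzero elements number 1457 − 1 = 1456. Hence the nonzero zero-divisors number 1456 − 1380 = 76.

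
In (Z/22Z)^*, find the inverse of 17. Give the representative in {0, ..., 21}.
Apply the extended Euclidean algorithm to (22, 17), tracking rows (r, s, t) with s·22 + t·17 = r. Each division r_prev = q·r_cur + r_new produces the new row as (previous row) − q·(current row):
  row A: (22, 1, 0)   [1·22 + 0·17 = 22]
  row B: (17, 0, 1)   [0·22 + 1·17 = 17]
  22 = 1·17 + 5   → row C = row A − 1·row B = (5, 1, −1)   [check: 1·22 − 1·17 = 5]
  17 = 3·5 + 2   → row D = row B − 3·row C = (2, −3, 4)   [check: −3·22 + 4·17 = 2]
  5 = 2·2 + 1   → row E = row C − 2·row D = (1, 7, −9)   [check: 7·22 − 9·17 = 1]
  2 = 2·1 + 0   → remainder 0, stop. gcd = 1 (last nonzero row E).
The gcd is 1, so 17 is invertible mod 22. The last nonzero row gives 7·22 − 9·17 = 1, so t = −9. So 17^(−1) ≡ −9 ≡ 13 (mod 22). Verify: 17 · 13 = 221 ≡ 1 (mod 22). ✓

Final answer: 17^(−1) ≡ 13 (mod 22)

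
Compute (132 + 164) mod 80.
Reduce the summands first: 132 ≡ 52, 164 ≡ 4 (mod 80), so 132 + 164 ≡ 52 + 4 (mod 80). 52 + 4 = 56; 56 = 0·80 + 56, so (132 + 164) mod 80 = 56.

Final answer: 56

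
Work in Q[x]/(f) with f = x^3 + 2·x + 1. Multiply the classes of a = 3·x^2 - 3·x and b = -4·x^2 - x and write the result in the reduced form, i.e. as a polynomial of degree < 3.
a · b ≡ 27·x^2 - 6·x - 9 (mod f(x))

First multiply in Q[x] without reducing: a · b = -12·x^4 + 9·x^3 + 3·x^2. Now divide by f(x) = x^3 + 2·x + 1, eliminating the leading term at each step:
  leading term -12·x^4: subtract (-12·x)·f(x) = -12·x^4 - 24·x^2 - 12·x, leaving 9·x^3 + 27·x^2 + 12·x
  leading term 9·x^3: subtract (9)·f(x) = 9·x^3 + 18·x + 9, leaving 27·x^2 - 6·x - 9
The degree is now < 3, so this is the remainder. Hence a · b ≡ 27·x^2 - 6·x - 9 in Q[x]/(f).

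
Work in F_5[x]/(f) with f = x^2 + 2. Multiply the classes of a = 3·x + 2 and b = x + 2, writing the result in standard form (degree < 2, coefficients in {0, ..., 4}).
Multiply as integer polynomials: a · b = 3·x^2 + 8·x + 4. Reducing coefficients mod 5: a · b ≡ 3·x^2 + 3·x + 4. Now divide by f(x) = x^2 + 2 in F_5[x], eliminating the leading term at each step:
  leading term 3·x^2: subtract (3)·f(x) = 3·x^2 + 1, leaving 3·x + 3 (coefficients mod 5)
The degree is now < 2, so this is the remainder. Hence a · b ≡ 3·x + 3 in F_5[x]/(f).

Final answer: a · b ≡ 3·x + 3 (mod f(x))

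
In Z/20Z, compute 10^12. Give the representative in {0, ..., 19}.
0

Use repeated squaring. Binary(12) = 1100. Walk through the bits of the exponent 12 left-to-right: at each bit after the leading one, square the running value, then multiply by 10 if the bit is 1 (always reducing mod 20):
  bit 1 = 1 (leading): start with 10.
  bit 2 = 1: square 10^2 = 100 ≡ 0; bit is 1, so multiply 0·10 = 0 (mod 20).
  bit 3 = 0: square 0^2 = 0 (mod 20).
  bit 4 = 0: square 0^2 = 0 (mod 20).
Final value: 10^12 ≡ 0 (mod 20).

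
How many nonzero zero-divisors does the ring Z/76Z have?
In Z/76Z each nonzero element is either a unit (gcd with 76 is 1) or a zero-divisor (gcd > 1). The number of units is φ(76): factorise 76 = 2^2 · 19, so φ(76) = (2^2 − 2^1) · (19 − 1) = 2 · 18 = 36. The nonzero elements number 76 − 1 = 75. Hence the nonzero zero-divisors number 75 − 36 = 39.

Final answer: Z/76Z has 39 nonzero zero-divisors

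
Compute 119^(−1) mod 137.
Apply the extended Euclidean algorithm to (137, 119), tracking rows (r, s, t) with s·137 + t·119 = r. Each division r_prev = q·r_cur + r_new produces the new row as (previous row) − q·(current row):
  row A: (137, 1, 0)   [1·137 + 0·119 = 137]
  row B: (119, 0, 1)   [0·137 + 1·119 = 119]
  137 = 1·119 + 18   → row C = row A − 1·row B = (18, 1, −1)   [check: 1·137 − 1·119 = 18]
  119 = 6·18 + 11   → row D = row B − 6·row C = (11, −6, 7)   [check: −6·137 + 7·119 = 11]
  18 = 1·11 + 7   → row E = row C − 1·row D = (7, 7, −8)   [check: 7·137 − 8·119 = 7]
  11 = 1·7 + 4   → row F = row D − 1·row E = (4, −13, 15)   [check: −13·137 + 15·119 = 4]
  7 = 1·4 + 3   → row G = row E − 1·row F = (3, 20, −23)   [check: 20·137 − 23·119 = 3]
  4 = 1·3 + 1   → row H = row F − 1·row G = (1, −33, 38)   [check: −33·137 + 38·119 = 1]
  3 = 3·1 + 0   → remainder 0, stop. gcd = 1 (last nonzero row H).
The gcd is 1, so 119 is invertible mod 137. The last nonzero row gives −33·137 + 38·119 = 1, so t = 38. So 119^(−1) ≡ 38 (mod 137). Verify: 119 · 38 = 4522 ≡ 1 (mod 137). ✓

Final answer: 119^(−1) ≡ 38 (mod 137)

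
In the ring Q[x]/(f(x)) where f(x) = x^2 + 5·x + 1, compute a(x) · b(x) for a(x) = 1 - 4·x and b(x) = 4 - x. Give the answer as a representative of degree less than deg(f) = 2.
First multiply in Q[x] without reducing: a · b = 4·x^2 - 17·x + 4. Now divide by f(x) = x^2 + 5·x + 1, eliminating the leading term at each step:
  leading term 4·x^2: subtract (4)·f(x) = 4·x^2 + 20·x + 4, leaving -37·x
The degree is now < 2, so this is the remainder. Hence a · b ≡ -37·x in Q[x]/(f).

Final answer: a · b ≡ -37·x (mod f(x))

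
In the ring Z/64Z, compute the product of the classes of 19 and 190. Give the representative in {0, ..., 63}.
Reduce the factors first: 190 ≡ 62 (mod 64), so 19 · 190 ≡ 19 · 62 (mod 64). 19 · 62 = 1178. Dividing by 64: 1178 = 18·64 + 26. So (19 · 190) mod 64 = 26.

Final answer: 26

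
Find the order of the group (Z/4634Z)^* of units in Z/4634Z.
|(Z/4634Z)^*| = 1980

(Z/4634Z)^* consists of the classes a with gcd(a, 4634) = 1, so its order is φ(4634). φ is multiplicative, with φ(p^e) = p^e − p^(e−1). Factorise 4634 = 2 · 7 · 331. Then
  φ(4634) = (2 − 1) · (7 − 1) · (331 − 1) = 1 · 6 · 330 = 1980.
Thus |(Z/4634Z)^*| = 1980.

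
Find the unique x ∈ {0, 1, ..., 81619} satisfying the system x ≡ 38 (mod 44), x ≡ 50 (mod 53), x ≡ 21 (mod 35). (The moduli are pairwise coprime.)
x ≡ 15526 (mod 81620); the representative in [0, 81620) is 15526

The moduli 44, 53, 35 are pairwise coprime, so by the CRT there is a unique solution mod 44·53·35 = 81620.
Solve by successive substitution. Start with x ≡ 38 (mod 44).
  Combine with x ≡ 50 (mod 53): write x = 38 + 44·t and require 38 + 44·t ≡ 50 (mod 53), i.e. 44·t ≡ 50 − 38 ≡ 12 (mod 53). Since 44^(−1) ≡ 47 (mod 53), t ≡ 47·12 ≡ 34 (mod 53). So x ≡ 38 + 44·34 = 1534 (mod 2332).
  Combine with x ≡ 21 (mod 35): write x = 1534 + 2332·t and require 1534 + 2332·t ≡ 21 (mod 35), i.e. 2332·t ≡ 21 − 1534 ≡ 27 (mod 35). Since 2332^(−1) ≡ 8 (mod 35) (2332 ≡ 22 (mod 35)), t ≡ 8·27 ≡ 6 (mod 35). So x ≡ 1534 + 2332·6 = 15526 (mod 81620).
Unique solution in [0, 81620): x = 15526.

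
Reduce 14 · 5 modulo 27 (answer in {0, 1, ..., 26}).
Both factors are already reduced mod 27. 14 · 5 = 70. Dividing by 27: 70 = 2·27 + 16. So (14 · 5) mod 27 = 16.

Final answer: 16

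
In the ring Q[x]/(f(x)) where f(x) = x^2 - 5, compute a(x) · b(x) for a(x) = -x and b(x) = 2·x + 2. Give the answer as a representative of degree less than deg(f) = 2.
First multiply in Q[x] without reducing: a · b = -2·x^2 - 2·x. Now divide by f(x) = x^2 - 5, eliminating the leading term at each step:
  leading term -2·x^2: subtract (-2)·f(x) = 10 - 2·x^2, leaving -2·x - 10
The degree is now < 2, so this is the remainder. Hence a · b ≡ -2·x - 10 in Q[x]/(f).

Final answer: a · b ≡ -2·x - 10 (mod f(x))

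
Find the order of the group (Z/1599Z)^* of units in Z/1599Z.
(Z/1599Z)^* consists of the classes a with gcd(a, 1599) = 1, so its order is φ(1599). φ is multiplicative, with φ(p^e) = p^e − p^(e−1). Factorise 1599 = 3 · 13 · 41. Then
  φ(1599) = (3 − 1) · (13 − 1) · (41 − 1) = 2 · 12 · 40 = 960.
Thus |(Z/1599Z)^*| = 960.

Final answer: |(Z/1599Z)^*| = 960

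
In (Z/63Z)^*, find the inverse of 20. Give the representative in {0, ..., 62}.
20^(−1) ≡ 41 (mod 63)

Apply the extended Euclidean algorithm to (63, 20), tracking rows (r, s, t) with s·63 + t·20 = r. Each division r_prev = q·r_cur + r_new produces the new row as (previous row) − q·(current row):
  row A: (63, 1, 0)   [1·63 + 0·20 = 63]
  row B: (20, 0, 1)   [0·63 + 1·20 = 20]
  63 = 3·20 + 3   → row C = row A − 3·row B = (3, 1, −3)   [check: 1·63 − 3·20 = 3]
  20 = 6·3 + 2   → row D = row B − 6·row C = (2, −6, 19)   [check: −6·63 + 19·20 = 2]
  3 = 1·2 + 1   → row E = row C − 1·row D = (1, 7, −22)   [check: 7·63 − 22·20 = 1]
  2 = 2·1 + 0   → remainder 0, stop. gcd = 1 (last nonzero row E).
The gcd is 1, so 20 is invertible mod 63. The last nonzero row gives 7·63 − 22·20 = 1, so t = −22. So 20^(−1) ≡ −22 ≡ 41 (mod 63). Verify: 20 · 41 = 820 ≡ 1 (mod 63). ✓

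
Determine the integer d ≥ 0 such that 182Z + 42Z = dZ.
In the PID Z, (a, b) is generated by gcd(a, b). Compute gcd(182, 42) with the extended Euclidean algorithm, tracking rows (r, s, t) with s·182 + t·42 = r:
  row A: (182, 1, 0)   [1·182 + 0·42 = 182]
  row B: (42, 0, 1)   [0·182 + 1·42 = 42]
  182 = 4·42 + 14   → row C = row A − 4·row B = (14, 1, −4)   [check: 1·182 − 4·42 = 14]
  42 = 3·14 + 0   → remainder 0, stop. gcd = 14 (last nonzero row C).
So gcd(182, 42) = 14, with Bézout identity 1·182 − 4·42 = 14. Containment (⊇): the Bézout identity exhibits 14 as an element of (182, 42), giving (14) ⊆ (182, 42). Containment (⊆): since 14 | 182 and 14 | 42 (182 = 14·13, 42 = 14·3), every Z-linear combination of 182 and 42 is divisible by 14, so (182, 42) ⊆ (14). Therefore (182, 42) = (14), d = 14.

Final answer: (182, 42) = (14); d = 14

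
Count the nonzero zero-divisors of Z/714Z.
Z/714Z has 521 nonzero zero-divisors

In Z/714Z each nonzero element is either a unit (gcd with 714 is 1) or a zero-divisor (gcd > 1). The number of units is φ(714): factorise 714 = 2 · 3 · 7 · 17, so φ(714) = (2 − 1) · (3 − 1) · (7 − 1) · (17 − 1) = 1 · 2 · 6 · 16 = 192. The nonzero elements number 714 − 1 = 713. Hence the nonzero zero-divisors number 713 − 192 = 521.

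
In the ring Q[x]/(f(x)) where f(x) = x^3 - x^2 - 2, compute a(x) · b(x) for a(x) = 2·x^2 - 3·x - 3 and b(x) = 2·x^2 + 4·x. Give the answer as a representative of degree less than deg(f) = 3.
First multiply in Q[x] without reducing: a · b = 4·x^4 + 2·x^3 - 18·x^2 - 12·x. Now divide by f(x) = x^3 - x^2 - 2, eliminating the leading term at each step:
  leading term 4·x^4: subtract (4·x)·f(x) = 4·x^4 - 4·x^3 - 8·x, leaving 6·x^3 - 18·x^2 - 4·x
  leading term 6·x^3: subtract (6)·f(x) = 6·x^3 - 6·x^2 - 12, leaving -12·x^2 - 4·x + 12
The degree is now < 3, so this is the remainder. Hence a · b ≡ -12·x^2 - 4·x + 12 in Q[x]/(f).

Final answer: a · b ≡ -12·x^2 - 4·x + 12 (mod f(x))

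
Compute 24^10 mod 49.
Use repeated squaring. Binary(10) = 1010. Walk through the bits of the exponent 10 left-to-right: at each bit after the leading one, square the running value, then multiply by 24 if the bit is 1 (always reducing mod 49):
  bit 1 = 1 (leading): start with 24.
  bit 2 = 0: square 24^2 = 576 ≡ 37 (mod 49).
  bit 3 = 1: square 37^2 = 1369 ≡ 46; bit is 1, so multiply 46·24 = 1104 ≡ 26 (mod 49).
  bit 4 = 0: square 26^2 = 676 ≡ 39 (mod 49).
Final value: 24^10 ≡ 39 (mod 49).

Final answer: 39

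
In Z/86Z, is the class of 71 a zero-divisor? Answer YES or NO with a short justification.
gcd(71, 86) = 1, so 71 is a unit in Z/86Z (it has a multiplicative inverse). A unit cannot be a zero-divisor: if 71·b ≡ 0 then multiplying both sides by 71^(−1) gives b ≡ 0. So 71 is not a zero-divisor.

Final answer: NO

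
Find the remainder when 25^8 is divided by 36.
13

Use repeated squaring. Binary(8) = 1000. Walk through the bits of the exponent 8 left-to-right: at each bit after the leading one, square the running value, then multiply by 25 if the bit is 1 (always reducing mod 36):
  bit 1 = 1 (leading): start with 25.
  bit 2 = 0: square 25^2 = 625 ≡ 13 (mod 36).
  bit 3 = 0: square 13^2 = 169 ≡ 25 (mod 36).
  bit 4 = 0: square 25^2 = 625 ≡ 13 (mod 36).
Final value: 25^8 ≡ 13 (mod 36).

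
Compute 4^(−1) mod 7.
Apply the extended Euclidean algorithm to (7, 4), tracking rows (r, s, t) with s·7 + t·4 = r. Each division r_prev = q·r_cur + r_new produces the new row as (previous row) − q·(current row):
  row A: (7, 1, 0)   [1·7 + 0·4 = 7]
  row B: (4, 0, 1)   [0·7 + 1·4 = 4]
  7 = 1·4 + 3   → row C = row A − 1·row B = (3, 1, −1)   [check: 1·7 − 1·4 = 3]
  4 = 1·3 + 1   → row D = row B − 1·row C = (1, −1, 2)   [check: −1·7 + 2·4 = 1]
  3 = 3·1 + 0   → remainder 0, stop. gcd = 1 (last nonzero row D).
The gcd is 1, so 4 is invertible mod 7. The last nonzero row gives −1·7 + 2·4 = 1, so t = 2. So 4^(−1) ≡ 2 (mod 7). Verify: 4 · 2 = 8 ≡ 1 (mod 7). ✓

Final answer: 4^(−1) ≡ 2 (mod 7)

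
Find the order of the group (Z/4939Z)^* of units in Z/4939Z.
(Z/4939Z)^* consists of the classes a with gcd(a, 4939) = 1, so its order is φ(4939). φ is multiplicative, with φ(p^e) = p^e − p^(e−1). Factorise 4939 = 11 · 449. Then
  φ(4939) = (11 − 1) · (449 − 1) = 10 · 448 = 4480.
Thus |(Z/4939Z)^*| = 4480.

Final answer: |(Z/4939Z)^*| = 4480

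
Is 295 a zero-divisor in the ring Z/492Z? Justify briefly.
gcd(295, 492) = 1, so 295 is a unit in Z/492Z (it has a multiplicative inverse). A unit cannot be a zero-divisor: if 295·b ≡ 0 then multiplying both sides by 295^(−1) gives b ≡ 0. So 295 is not a zero-divisor.

Final answer: NO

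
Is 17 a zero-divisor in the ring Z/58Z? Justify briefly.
NO

gcd(17, 58) = 1, so 17 is a unit in Z/58Z (it has a multiplicative inverse). A unit cannot be a zero-divisor: if 17·b ≡ 0 then multiplying both sides by 17^(−1) gives b ≡ 0. So 17 is not a zero-divisor.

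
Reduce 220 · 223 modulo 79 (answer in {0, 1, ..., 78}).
1

Reduce the factors first: 220 ≡ 62, 223 ≡ 65 (mod 79), so 220 · 223 ≡ 62 · 65 (mod 79). 62 · 65 = 4030. Dividing by 79: 4030 = 51·79 + 1. So (220 · 223) mod 79 = 1.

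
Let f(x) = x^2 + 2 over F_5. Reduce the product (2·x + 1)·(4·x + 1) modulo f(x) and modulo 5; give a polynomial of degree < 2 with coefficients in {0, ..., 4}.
Multiply as integer polynomials: a · b = 8·x^2 + 6·x + 1. Reducing coefficients mod 5: a · b ≡ 3·x^2 + x + 1. Now divide by f(x) = x^2 + 2 in F_5[x], eliminating the leading term at each step:
  leading term 3·x^2: subtract (3)·f(x) = 3·x^2 + 1, leaving x (coefficients mod 5)
The degree is now < 2, so this is the remainder. Hence a · b ≡ x in F_5[x]/(f).

Final answer: a · b ≡ x (mod f(x))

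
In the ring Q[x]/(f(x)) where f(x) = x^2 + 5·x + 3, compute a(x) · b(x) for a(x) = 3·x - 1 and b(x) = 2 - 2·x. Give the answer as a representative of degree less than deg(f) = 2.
First multiply in Q[x] without reducing: a · b = -6·x^2 + 8·x - 2. Now divide by f(x) = x^2 + 5·x + 3, eliminating the leading term at each step:
  leading term -6·x^2: subtract (-6)·f(x) = -6·x^2 - 30·x - 18, leaving 38·x + 16
The degree is now < 2, so this is the remainder. Hence a · b ≡ 38·x + 16 in Q[x]/(f).

Final answer: a · b ≡ 38·x + 16 (mod f(x))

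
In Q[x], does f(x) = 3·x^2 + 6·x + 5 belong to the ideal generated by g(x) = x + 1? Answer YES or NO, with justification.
In Q[x] the ideal (g) consists of all multiples of g, so f ∈ (g) iff g | f, i.e. iff the remainder of f on division by g is 0. Divide f by g (g is monic, so eliminate the leading term of the running remainder at each step):
  leading term 3·x^2: subtract (3·x)·g(x) = 3·x^2 + 3·x, leaving 3·x + 5
  leading term 3·x: subtract (3)·g(x) = 3·x + 3, leaving 2
The remainder r(x) = 2 ≠ 0 (and deg r < deg g), so g ∤ f, i.e. f ∉ (g).

Final answer: NO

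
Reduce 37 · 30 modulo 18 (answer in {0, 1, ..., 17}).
12

Reduce the factors first: 37 ≡ 1, 30 ≡ 12 (mod 18), so 37 · 30 ≡ 1 · 12 (mod 18). 1 · 12 = 12. Dividing by 18: 12 = 0·18 + 12. So (37 · 30) mod 18 = 12.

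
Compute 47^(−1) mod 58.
Apply the extended Euclidean algorithm to (58, 47), tracking rows (r, s, t) with s·58 + t·47 = r. Each division r_prev = q·r_cur + r_new produces the new row as (previous row) − q·(current row):
  row A: (58, 1, 0)   [1·58 + 0·47 = 58]
  row B: (47, 0, 1)   [0·58 + 1·47 = 47]
  58 = 1·47 + 11   → row C = row A − 1·row B = (11, 1, −1)   [check: 1·58 − 1·47 = 11]
  47 = 4·11 + 3   → row D = row B − 4·row C = (3, −4, 5)   [check: −4·58 + 5·47 = 3]
  11 = 3·3 + 2   → row E = row C − 3·row D = (2, 13, −16)   [check: 13·58 − 16·47 = 2]
  3 = 1·2 + 1   → row F = row D − 1·row E = (1, −17, 21)   [check: −17·58 + 21·47 = 1]
  2 = 2·1 + 0   → remainder 0, stop. gcd = 1 (last nonzero row F).
The gcd is 1, so 47 is invertible mod 58. The last nonzero row gives −17·58 + 21·47 = 1, so t = 21. So 47^(−1) ≡ 21 (mod 58). Verify: 47 · 21 = 987 ≡ 1 (mod 58). ✓

Final answer: 47^(−1) ≡ 21 (mod 58)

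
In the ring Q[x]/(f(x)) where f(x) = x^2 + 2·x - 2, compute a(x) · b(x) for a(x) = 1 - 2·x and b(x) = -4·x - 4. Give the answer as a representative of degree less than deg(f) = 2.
First multiply in Q[x] without reducing: a · b = 8·x^2 + 4·x - 4. Now divide by f(x) = x^2 + 2·x - 2, eliminating the leading term at each step:
  leading term 8·x^2: subtract (8)·f(x) = 8·x^2 + 16·x - 16, leaving 12 - 12·x
The degree is now < 2, so this is the remainder. Hence a · b ≡ 12 - 12·x in Q[x]/(f).

Final answer: a · b ≡ 12 - 12·x (mod f(x))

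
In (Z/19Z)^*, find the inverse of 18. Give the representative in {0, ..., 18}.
Apply the extended Euclidean algorithm to (19, 18), tracking rows (r, s, t) with s·19 + t·18 = r. Each division r_prev = q·r_cur + r_new produces the new row as (previous row) − q·(current row):
  row A: (19, 1, 0)   [1·19 + 0·18 = 19]
  row B: (18, 0, 1)   [0·19 + 1·18 = 18]
  19 = 1·18 + 1   → row C = row A − 1·row B = (1, 1, −1)   [check: 1·19 − 1·18 = 1]
  18 = 18·1 + 0   → remainder 0, stop. gcd = 1 (last nonzero row C).
The gcd is 1, so 18 is invertible mod 19. The last nonzero row gives 1·19 − 1·18 = 1, so t = −1. So 18^(−1) ≡ −1 ≡ 18 (mod 19). Verify: 18 · 18 = 324 ≡ 1 (mod 19). ✓

Final answer: 18^(−1) ≡ 18 (mod 19)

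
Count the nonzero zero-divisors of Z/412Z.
Z/412Z has 207 nonzero zero-divisors

In Z/412Z each nonzero element is either a unit (gcd with 412 is 1) or a zero-divisor (gcd > 1). The number of units is φ(412): factorise 412 = 2^2 · 103, so φ(412) = (2^2 − 2^1) · (103 − 1) = 2 · 102 = 204. The nonzero elements number 412 − 1 = 411. Hence the nonzero zero-divisors number 411 − 204 = 207.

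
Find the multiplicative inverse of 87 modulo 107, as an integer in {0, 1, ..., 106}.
87^(−1) ≡ 16 (mod 107)

Apply the extended Euclidean algorithm to (107, 87), tracking rows (r, s, t) with s·107 + t·87 = r. Each division r_prev = q·r_cur + r_new produces the new row as (previous row) − q·(current row):
  row A: (107, 1, 0)   [1·107 + 0·87 = 107]
  row B: (87, 0, 1)   [0·107 + 1·87 = 87]
  107 = 1·87 + 20   → row C = row A − 1·row B = (20, 1, −1)   [check: 1·107 − 1·87 = 20]
  87 = 4·20 + 7   → row D = row B − 4·row C = (7, −4, 5)   [check: −4·107 + 5·87 = 7]
  20 = 2·7 + 6   → row E = row C − 2·row D = (6, 9, −11)   [check: 9·107 − 11·87 = 6]
  7 = 1·6 + 1   → row F = row D − 1·row E = (1, −13, 16)   [check: −13·107 + 16·87 = 1]
  6 = 6·1 + 0   → remainder 0, stop. gcd = 1 (last nonzero row F).
The gcd is 1, so 87 is invertible mod 107. The last nonzero row gives −13·107 + 16·87 = 1, so t = 16. So 87^(−1) ≡ 16 (mod 107). Verify: 87 · 16 = 1392 ≡ 1 (mod 107). ✓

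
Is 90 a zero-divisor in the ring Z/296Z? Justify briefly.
YES

gcd(90, 296) = 2 > 1, so 90 is not a unit in Z/296Z. In Z/nZ every nonzero non-unit is a zero-divisor: explicitly, take b = 296/gcd = 148 ≠ 0 (mod 296); then 90·148 = 13320 = 45·296, i.e. 90·148 ≡ 0 (mod 296). So 90 is a zero-divisor.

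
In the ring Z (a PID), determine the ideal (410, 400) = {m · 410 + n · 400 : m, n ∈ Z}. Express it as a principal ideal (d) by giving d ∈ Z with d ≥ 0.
(410, 400) = (10); d = 10

In the PID Z, (a, b) is generated by gcd(a, b). Compute gcd(410, 400) with the extended Euclidean algorithm, tracking rows (r, s, t) with s·410 + t·400 = r:
  row A: (410, 1, 0)   [1·410 + 0·400 = 410]
  row B: (400, 0, 1)   [0·410 + 1·400 = 400]
  410 = 1·400 + 10   → row C = row A − 1·row B = (10, 1, −1)   [check: 1·410 − 1·400 = 10]
  400 = 40·10 + 0   → remainder 0, stop. gcd = 10 (last nonzero row C).
So gcd(410, 400) = 10, with Bézout identity 1·410 − 1·400 = 10. Containment (⊇): the Bézout identity exhibits 10 as an element of (410, 400), giving (10) ⊆ (410, 400). Containment (⊆): since 10 | 410 and 10 | 400 (410 = 10·41, 400 = 10·40), every Z-linear combination of 410 and 400 is divisible by 10, so (410, 400) ⊆ (10). Therefore (410, 400) = (10), d = 10.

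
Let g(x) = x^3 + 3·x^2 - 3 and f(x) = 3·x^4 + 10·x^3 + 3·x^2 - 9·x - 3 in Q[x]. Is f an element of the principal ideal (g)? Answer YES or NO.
In Q[x] the ideal (g) consists of all multiples of g, so f ∈ (g) iff g | f, i.e. iff the remainder of f on division by g is 0. Divide f by g (g is monic, so eliminate the leading term of the running remainder at each step):
  leading term 3·x^4: subtract (3·x)·g(x) = 3·x^4 + 9·x^3 - 9·x, leaving x^3 + 3·x^2 - 3
  leading term x^3: subtract (1)·g(x) = x^3 + 3·x^2 - 3, leaving 0
The remainder is 0, so f(x) = g(x) · h(x) with h(x) = 3·x + 1. Hence g | f, i.e. f ∈ (g).

Final answer: YES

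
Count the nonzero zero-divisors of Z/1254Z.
Z/1254Z has 893 nonzero zero-divisors

In Z/1254Z each nonzero element is either a unit (gcd with 1254 is 1) or a zero-divisor (gcd > 1). The number of units is φ(1254): factorise 1254 = 2 · 3 · 11 · 19, so φ(1254) = (2 − 1) · (3 − 1) · (11 − 1) · (19 − 1) = 1 · 2 · 10 · 18 = 360. The nonzero elements number 1254 − 1 = 1253. Hence the nonzero zero-divisors number 1253 − 360 = 893.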